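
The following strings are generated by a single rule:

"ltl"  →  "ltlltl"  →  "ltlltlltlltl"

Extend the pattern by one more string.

s(k+1) = s(k)·s(k) — each term doubles the last.
Doubling ltlltlltlltl:

ltlltlltlltlltlltlltlltl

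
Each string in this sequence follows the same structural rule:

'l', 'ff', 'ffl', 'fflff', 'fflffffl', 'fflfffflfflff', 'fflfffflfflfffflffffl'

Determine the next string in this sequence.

fflfffflfflfffflfffflfflfffflfflff

This is a Fibonacci-style word recurrence s(k) = s(k−1)·s(k−2): e.g. ff·l = ffl.
The next term joins fflfffflfflfffflffffl and fflfffflfflff.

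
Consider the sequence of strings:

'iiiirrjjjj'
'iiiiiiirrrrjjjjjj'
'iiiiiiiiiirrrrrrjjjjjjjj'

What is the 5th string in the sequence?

Reading off run lengths: i runs 4, 7, 10; r runs 2, 4, 6; j runs 4, 6, 8 — each is linear in n, where the shown terms are n = 2, 3, 4.
Setting n = 6 gives 16, 10, 12 characters in each block.

iiiiiiiiiiiiiiiirrrrrrrrrrjjjjjjjjjjjj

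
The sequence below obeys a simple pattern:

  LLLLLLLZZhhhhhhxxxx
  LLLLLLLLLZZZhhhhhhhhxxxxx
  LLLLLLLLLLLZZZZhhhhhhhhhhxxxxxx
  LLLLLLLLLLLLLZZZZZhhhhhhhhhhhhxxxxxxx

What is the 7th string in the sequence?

LLLLLLLLLLLLLLLLLLLZZZZZZZZhhhhhhhhhhhhhhhhhhxxxxxxxxxx

The n-th term is 2n+1 L's then n-1 Z's then 2n h's then n+1 x's, where the shown terms are n = 3, 4, 5, 6.
Setting n = 9 gives 19, 8, 18, 10 characters in each block.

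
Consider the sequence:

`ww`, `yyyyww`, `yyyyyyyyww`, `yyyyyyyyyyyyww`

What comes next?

Every step adds yyyy at the front: s(k+1) = yyyy·s(k).
So the next term is yyyy·yyyyyyyyyyyyww.

yyyyyyyyyyyyyyyyww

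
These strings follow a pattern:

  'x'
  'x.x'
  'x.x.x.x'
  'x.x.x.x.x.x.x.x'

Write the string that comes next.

x.x.x.x.x.x.x.x.x.x.x.x.x.x.x.x

Every step duplicates the string with '.' between the halves.
So the next term is two copies of x.x.x.x.x.x.x.x with '.' between the halves.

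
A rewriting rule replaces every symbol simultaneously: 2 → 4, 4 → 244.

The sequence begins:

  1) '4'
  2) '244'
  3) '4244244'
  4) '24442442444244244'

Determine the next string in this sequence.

Rewriting the 17 symbols of 24442442444244244 one by one yields 4 244 244 244 4 244 244 4 244 244 244 4 244 244 4 244 244; concatenated:

42442442444244244424424424442442444244244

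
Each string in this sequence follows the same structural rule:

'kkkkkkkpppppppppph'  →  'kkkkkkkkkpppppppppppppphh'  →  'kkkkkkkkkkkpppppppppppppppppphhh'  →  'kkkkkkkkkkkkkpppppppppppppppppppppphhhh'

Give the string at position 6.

The n-th term is 2n+1 k's then 4n-2 p's then n-2 h's, where the shown terms are n = 3, 4, 5, 6.
At n = 8 the blocks have lengths 17, 30, 6.

kkkkkkkkkkkkkkkkkpppppppppppppppppppppppppppppphhhhhh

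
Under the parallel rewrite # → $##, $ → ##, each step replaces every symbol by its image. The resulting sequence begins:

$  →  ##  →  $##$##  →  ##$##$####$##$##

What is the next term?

Applying the rule to each of the 16 symbols of ##$##$####$##$## gives the pieces $## $## ## $## $## ## $## $## $## $## ## $## $## ## $## $##, which concatenate to the answer.

$##$####$##$####$##$##$##$####$##$####$##$##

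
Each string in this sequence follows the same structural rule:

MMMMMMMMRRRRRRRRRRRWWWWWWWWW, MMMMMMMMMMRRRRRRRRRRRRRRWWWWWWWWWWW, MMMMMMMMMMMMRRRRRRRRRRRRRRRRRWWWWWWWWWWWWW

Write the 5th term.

Term n consists of 2n+2 M's, followed by 3n+2 R's, followed by 2n+3 W's, where the shown terms are n = 3, 4, 5.
At n = 7 the blocks have lengths 16, 23, 17.

MMMMMMMMMMMMMMMMRRRRRRRRRRRRRRRRRRRRRRRWWWWWWWWWWWWWWWWW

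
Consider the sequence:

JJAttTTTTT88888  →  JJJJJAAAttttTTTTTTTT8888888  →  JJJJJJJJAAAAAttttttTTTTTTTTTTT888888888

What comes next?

Reading off run lengths: J runs 2, 5, 8; A runs 1, 3, 5; t runs 2, 4, 6; T runs 5, 8, 11; 8 runs 5, 7, 9 — each is linear in n (n = 1, 2, …).
At n = 4 the blocks have lengths 11, 7, 8, 14, 11.

JJJJJJJJJJJAAAAAAAttttttttTTTTTTTTTTTTTT88888888888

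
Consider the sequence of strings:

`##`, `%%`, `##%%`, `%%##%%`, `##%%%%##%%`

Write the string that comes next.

%%##%%##%%%%##%%

Each term (from the third on) is the two preceding terms concatenated in order: term 3 = ##·%% = ##%%.
So term 6 is %%##%%·##%%%%##%%.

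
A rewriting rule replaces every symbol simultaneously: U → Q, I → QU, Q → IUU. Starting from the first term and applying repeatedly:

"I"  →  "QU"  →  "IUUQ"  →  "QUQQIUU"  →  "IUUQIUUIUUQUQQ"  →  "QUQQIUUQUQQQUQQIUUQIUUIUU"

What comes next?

Applying the rule to each of the 25 symbols of QUQQIUUQUQQQUQQIUUQIUUIUU gives the pieces IUU Q IUU IUU QU Q Q IUU Q IUU IUU IUU Q IUU IUU QU Q Q IUU QU Q Q QU Q Q, which concatenate to the answer.

IUUQIUUIUUQUQQIUUQIUUIUUIUUQIUUIUUQUQQIUUQUQQQUQQ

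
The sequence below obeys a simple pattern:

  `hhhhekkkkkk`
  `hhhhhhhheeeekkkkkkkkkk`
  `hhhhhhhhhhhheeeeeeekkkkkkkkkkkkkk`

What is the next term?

hhhhhhhhhhhhhhhheeeeeeeeeekkkkkkkkkkkkkkkkkk

Reading off run lengths: h runs 4, 8, 12; e runs 1, 4, 7; k runs 6, 10, 14 — each is linear in n (n = 1, 2, …).
For the next term, n = 4, so the run lengths are 16, 10, 18.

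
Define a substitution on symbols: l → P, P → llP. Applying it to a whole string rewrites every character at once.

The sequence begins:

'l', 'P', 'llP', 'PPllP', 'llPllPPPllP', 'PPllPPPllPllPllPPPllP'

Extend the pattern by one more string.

φ(PPllPPPllPllPllPPPllP) expands symbol-by-symbol to llP llP P P llP llP llP P P llP P P llP P P llP llP llP P P llP; joining the 21 pieces gives the next term.

llPllPPPllPllPllPPPllPPPllPPPllPllPllPPPllP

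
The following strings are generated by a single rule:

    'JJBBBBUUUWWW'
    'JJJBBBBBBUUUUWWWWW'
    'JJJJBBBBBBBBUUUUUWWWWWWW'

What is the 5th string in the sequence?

The n-th term is n+1 J's then 2n+2 B's then n+2 U's then 2n+1 W's (n = 1, 2, …).
Setting n = 5 gives 6, 12, 7, 11 characters in each block.

JJJJJJBBBBBBBBBBBBUUUUUUUWWWWWWWWWWW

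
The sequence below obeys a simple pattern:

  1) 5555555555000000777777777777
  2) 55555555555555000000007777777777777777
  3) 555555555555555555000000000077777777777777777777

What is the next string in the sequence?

Term n consists of 4n-2 5's, followed by 2n 0's, followed by 4n 7's, where the shown terms are n = 3, 4, 5.
At n = 6 the blocks have lengths 22, 12, 24.

5555555555555555555555000000000000777777777777777777777777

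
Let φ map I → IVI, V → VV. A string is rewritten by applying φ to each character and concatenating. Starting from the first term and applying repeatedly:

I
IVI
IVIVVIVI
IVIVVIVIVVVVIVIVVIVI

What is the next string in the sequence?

Rewriting the 20 symbols of IVIVVIVIVVVVIVIVVIVI one by one yields IVI VV IVI VV VV IVI VV IVI VV VV VV VV IVI VV IVI VV VV IVI VV IVI; concatenated:

IVIVVIVIVVVVIVIVVIVIVVVVVVVVIVIVVIVIVVVVIVIVVIVI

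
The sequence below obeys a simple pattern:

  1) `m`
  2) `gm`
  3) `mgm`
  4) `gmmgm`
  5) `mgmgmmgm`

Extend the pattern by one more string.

gmmgmmgmgmmgm

From term 3 onward, concatenate the second-to-last term with the last: m·gm = mgm, gm·mgm = gmmgm, …
Continuing: gmmgm · mgmgmmgm gives term 6.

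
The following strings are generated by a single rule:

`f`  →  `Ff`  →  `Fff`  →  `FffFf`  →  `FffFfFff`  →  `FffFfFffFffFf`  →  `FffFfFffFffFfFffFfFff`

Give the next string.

FffFfFffFffFfFffFfFffFffFfFffFffFf

Each term (from the third on) is the previous term followed by the one before it: term 3 = Ff·f = Fff.
The next term joins FffFfFffFffFfFffFfFff and FffFfFffFffFf.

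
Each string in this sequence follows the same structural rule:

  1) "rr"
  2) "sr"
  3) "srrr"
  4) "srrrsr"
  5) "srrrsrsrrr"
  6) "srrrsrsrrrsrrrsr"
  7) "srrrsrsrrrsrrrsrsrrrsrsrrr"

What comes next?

srrrsrsrrrsrrrsrsrrrsrsrrrsrrrsrsrrrsrrrsr

From term 3 onward, concatenate the last term with the second-to-last: sr·rr = srrr, srrr·sr = srrrsr, …
Continuing: srrrsrsrrrsrrrsrsrrrsrsrrr · srrrsrsrrrsrrrsr gives term 8.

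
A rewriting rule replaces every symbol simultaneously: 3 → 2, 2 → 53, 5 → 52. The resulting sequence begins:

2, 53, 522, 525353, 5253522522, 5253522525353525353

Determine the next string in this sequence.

525352252535352535225225253522522

φ(5253522525353525353) expands symbol-by-symbol to 52 53 52 2 52 53 53 52 53 52 2 52 2 52 53 52 2 52 2; joining the 19 pieces gives the next term.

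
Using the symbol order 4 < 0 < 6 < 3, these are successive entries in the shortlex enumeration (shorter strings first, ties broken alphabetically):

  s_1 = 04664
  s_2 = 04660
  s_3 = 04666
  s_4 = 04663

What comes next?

04634

Treat 04663 as a base-4 numeral over the given alphabet and add one, carrying through any trailing 3's.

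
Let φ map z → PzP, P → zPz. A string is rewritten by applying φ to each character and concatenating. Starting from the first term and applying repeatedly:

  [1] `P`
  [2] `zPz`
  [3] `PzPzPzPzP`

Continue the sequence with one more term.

Expanding PzPzPzPzP: P→zPz, z→PzP, P→zPz, z→PzP, P→zPz, z→PzP, P→zPz, z→PzP, P→zPz. Concatenated: zPz PzP zPz PzP zPz PzP zPz PzP zPz.

zPzPzPzPzPzPzPzPzPzPzPzPzPz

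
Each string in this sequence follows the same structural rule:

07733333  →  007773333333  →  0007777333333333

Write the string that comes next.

Term n consists of n-1 0's, followed by n 7's, followed by 2n+1 3's, where the shown terms are n = 2, 3, 4.
At n = 5 the blocks have lengths 4, 5, 11.

00007777733333333333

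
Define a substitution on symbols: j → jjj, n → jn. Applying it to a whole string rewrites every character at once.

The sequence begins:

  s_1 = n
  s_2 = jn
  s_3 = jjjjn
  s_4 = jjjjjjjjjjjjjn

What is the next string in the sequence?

φ(jjjjjjjjjjjjjn) expands symbol-by-symbol to jjj jjj jjj jjj jjj jjj jjj jjj jjj jjj jjj jjj jjj jn; joining the 14 pieces gives the next term.

jjjjjjjjjjjjjjjjjjjjjjjjjjjjjjjjjjjjjjjjn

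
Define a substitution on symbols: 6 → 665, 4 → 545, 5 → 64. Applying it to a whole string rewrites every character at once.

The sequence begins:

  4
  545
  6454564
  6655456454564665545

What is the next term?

6656656464545646655456454564665545665665646454564

Applying the rule to each of the 19 symbols of 6655456454564665545 gives the pieces 665 665 64 64 545 64 665 545 64 545 64 665 545 665 665 64 64 545 64, which concatenate to the answer.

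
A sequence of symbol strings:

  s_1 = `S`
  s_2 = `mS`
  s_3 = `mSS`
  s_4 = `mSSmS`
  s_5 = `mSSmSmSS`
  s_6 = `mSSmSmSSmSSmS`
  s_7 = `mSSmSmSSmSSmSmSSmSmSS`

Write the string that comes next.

This is a Fibonacci-style word recurrence s(k) = s(k−1)·s(k−2): e.g. mS·S = mSS.
Continuing: mSSmSmSSmSSmSmSSmSmSS · mSSmSmSSmSSmS gives term 8.

mSSmSmSSmSSmSmSSmSmSSmSSmSmSSmSSmS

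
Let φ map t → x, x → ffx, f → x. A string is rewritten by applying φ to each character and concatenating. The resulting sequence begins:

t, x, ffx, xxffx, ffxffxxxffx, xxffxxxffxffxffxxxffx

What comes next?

Rewriting the 21 symbols of xxffxxxffxffxffxxxffx one by one yields ffx ffx x x ffx ffx ffx x x ffx x x ffx x x ffx ffx ffx x x ffx; concatenated:

ffxffxxxffxffxffxxxffxxxffxxxffxffxffxxxffx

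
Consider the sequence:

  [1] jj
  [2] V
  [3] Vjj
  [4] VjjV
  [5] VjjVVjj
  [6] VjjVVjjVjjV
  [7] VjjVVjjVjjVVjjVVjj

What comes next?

VjjVVjjVjjVVjjVVjjVjjVVjjVjjV

From term 3 onward, concatenate the last term with the second-to-last: V·jj = Vjj, Vjj·V = VjjV, …
The next term joins VjjVVjjVjjVVjjVVjj and VjjVVjjVjjV.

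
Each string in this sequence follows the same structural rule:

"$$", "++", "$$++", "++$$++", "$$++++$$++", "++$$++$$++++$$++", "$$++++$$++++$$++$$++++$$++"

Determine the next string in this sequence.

++$$++$$++++$$++$$++++$$++++$$++$$++++$$++

Each term (from the third on) is the two preceding terms concatenated in order: term 3 = $$·++ = $$++.
The next term joins ++$$++$$++++$$++ and $$++++$$++++$$++$$++++$$++.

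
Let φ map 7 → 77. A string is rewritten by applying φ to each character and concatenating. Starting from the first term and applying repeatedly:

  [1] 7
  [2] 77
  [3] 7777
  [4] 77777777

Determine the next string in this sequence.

7777777777777777

Rewriting each symbol of 77777777: 7→77, 7→77, 7→77, 7→77, 7→77, 7→77, 7→77, 7→77, which concatenates to 77 77 77 77 77 77 77 77.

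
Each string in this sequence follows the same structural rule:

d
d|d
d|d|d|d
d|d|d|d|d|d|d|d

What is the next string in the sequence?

Each string is two copies of the previous one joined by '|'.
Doubling d|d|d|d|d|d|d|d with '|' between the halves:

d|d|d|d|d|d|d|d|d|d|d|d|d|d|d|d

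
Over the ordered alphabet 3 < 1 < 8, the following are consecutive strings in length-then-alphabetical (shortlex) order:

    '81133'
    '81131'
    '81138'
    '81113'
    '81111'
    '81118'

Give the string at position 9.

81188

Advancing 3 positions from 81118 through 81118 → 81183 → 81181 reaches term 9.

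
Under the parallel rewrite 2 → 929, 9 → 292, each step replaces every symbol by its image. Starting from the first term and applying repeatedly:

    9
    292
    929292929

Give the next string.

292929292929292929292929292

Rewriting each symbol of 929292929: 9→292, 2→929, 9→292, 2→929, 9→292, 2→929, 9→292, 2→929, 9→292, which concatenates to 292 929 292 929 292 929 292 929 292.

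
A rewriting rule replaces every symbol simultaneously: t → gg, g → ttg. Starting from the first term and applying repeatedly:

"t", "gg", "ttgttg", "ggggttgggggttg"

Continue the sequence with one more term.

Applying the rule to each of the 14 symbols of ggggttgggggttg gives the pieces ttg ttg ttg ttg gg gg ttg ttg ttg ttg ttg gg gg ttg, which concatenate to the answer.

ttgttgttgttgggggttgttgttgttgttgggggttg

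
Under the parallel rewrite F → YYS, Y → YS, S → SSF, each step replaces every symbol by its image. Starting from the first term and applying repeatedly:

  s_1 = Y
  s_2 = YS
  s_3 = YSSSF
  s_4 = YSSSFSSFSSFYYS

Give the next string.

Rewriting the 14 symbols of YSSSFSSFSSFYYS one by one yields YS SSF SSF SSF YYS SSF SSF YYS SSF SSF YYS YS YS SSF; concatenated:

YSSSFSSFSSFYYSSSFSSFYYSSSFSSFYYSYSYSSSF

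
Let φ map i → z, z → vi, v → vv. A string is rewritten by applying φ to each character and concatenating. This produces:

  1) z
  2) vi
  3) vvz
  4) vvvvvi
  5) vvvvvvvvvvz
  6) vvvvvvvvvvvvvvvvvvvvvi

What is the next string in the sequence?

vvvvvvvvvvvvvvvvvvvvvvvvvvvvvvvvvvvvvvvvvvz

φ(vvvvvvvvvvvvvvvvvvvvvi) expands symbol-by-symbol to vv vv vv vv vv vv vv vv vv vv vv vv vv vv vv vv vv vv vv vv vv z; joining the 22 pieces gives the next term.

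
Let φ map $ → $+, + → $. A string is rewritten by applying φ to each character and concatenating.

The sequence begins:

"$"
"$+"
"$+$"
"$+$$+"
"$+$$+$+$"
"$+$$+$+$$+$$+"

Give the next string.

$+$$+$+$$+$$+$+$$+$+$

Applying the rule to each of the 13 symbols of $+$$+$+$$+$$+ gives the pieces $+ $ $+ $+ $ $+ $ $+ $+ $ $+ $+ $, which concatenate to the answer.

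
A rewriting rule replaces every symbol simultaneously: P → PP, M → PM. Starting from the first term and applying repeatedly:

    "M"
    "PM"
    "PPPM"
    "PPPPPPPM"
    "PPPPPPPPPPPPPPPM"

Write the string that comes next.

Replace each of the 16 characters of PPPPPPPPPPPPPPPM in place — PP PP PP PP PP PP PP PP PP PP PP PP PP PP PP PM — and concatenate.

PPPPPPPPPPPPPPPPPPPPPPPPPPPPPPPM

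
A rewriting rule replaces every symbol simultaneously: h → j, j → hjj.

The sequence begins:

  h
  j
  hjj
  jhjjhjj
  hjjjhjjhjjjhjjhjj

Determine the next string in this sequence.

jhjjhjjhjjjhjjhjjjhjjhjjhjjjhjjhjjjhjjhjj

Applying the rule to each of the 17 symbols of hjjjhjjhjjjhjjhjj gives the pieces j hjj hjj hjj j hjj hjj j hjj hjj hjj j hjj hjj j hjj hjj, which concatenate to the answer.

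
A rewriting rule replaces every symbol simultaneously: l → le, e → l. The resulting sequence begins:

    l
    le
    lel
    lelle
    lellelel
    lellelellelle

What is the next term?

Replace each of the 13 characters of lellelellelle in place — le l le le l le l le le l le le l — and concatenate.

lellelellellelellelel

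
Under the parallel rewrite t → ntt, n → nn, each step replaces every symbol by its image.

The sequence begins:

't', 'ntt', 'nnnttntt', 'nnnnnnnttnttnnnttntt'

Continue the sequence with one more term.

nnnnnnnnnnnnnnnttnttnnnttnttnnnnnnnttnttnnnttntt

Applying the rule to each of the 20 symbols of nnnnnnnttnttnnnttntt gives the pieces nn nn nn nn nn nn nn ntt ntt nn ntt ntt nn nn nn ntt ntt nn ntt ntt, which concatenate to the answer.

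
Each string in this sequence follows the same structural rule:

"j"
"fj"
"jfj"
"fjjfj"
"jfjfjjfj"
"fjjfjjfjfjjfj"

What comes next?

This is a Fibonacci-style word recurrence s(k) = s(k−2)·s(k−1): e.g. j·fj = jfj.
So term 7 is jfjfjjfj·fjjfjjfjfjjfj.

jfjfjjfjfjjfjjfjfjjfj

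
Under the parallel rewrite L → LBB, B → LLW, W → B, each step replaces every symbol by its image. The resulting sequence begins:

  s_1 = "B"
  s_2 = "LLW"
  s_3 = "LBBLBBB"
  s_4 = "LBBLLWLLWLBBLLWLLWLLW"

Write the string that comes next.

Replace each of the 21 characters of LBBLLWLLWLBBLLWLLWLLW in place — LBB LLW LLW LBB LBB B LBB LBB B LBB LLW LLW LBB LBB B LBB LBB B LBB LBB B — and concatenate.

LBBLLWLLWLBBLBBBLBBLBBBLBBLLWLLWLBBLBBBLBBLBBBLBBLBBB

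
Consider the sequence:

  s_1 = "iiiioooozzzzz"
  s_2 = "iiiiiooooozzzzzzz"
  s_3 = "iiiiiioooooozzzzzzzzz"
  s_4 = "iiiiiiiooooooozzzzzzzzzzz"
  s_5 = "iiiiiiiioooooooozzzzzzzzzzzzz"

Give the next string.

The n-th term is n+1 i's then n+1 o's then 2n-1 z's, where the shown terms are n = 3, 4, 5, 6, 7.
At n = 8 the blocks have lengths 9, 9, 15.

iiiiiiiiiooooooooozzzzzzzzzzzzzzz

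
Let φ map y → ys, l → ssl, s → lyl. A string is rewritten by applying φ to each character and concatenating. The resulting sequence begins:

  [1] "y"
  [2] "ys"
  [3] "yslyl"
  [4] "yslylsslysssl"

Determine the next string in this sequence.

yslylsslysssllyllylsslyslyllyllylssl

Applying the rule to each of the 13 symbols of yslylsslysssl gives the pieces ys lyl ssl ys ssl lyl lyl ssl ys lyl lyl lyl ssl, which concatenate to the answer.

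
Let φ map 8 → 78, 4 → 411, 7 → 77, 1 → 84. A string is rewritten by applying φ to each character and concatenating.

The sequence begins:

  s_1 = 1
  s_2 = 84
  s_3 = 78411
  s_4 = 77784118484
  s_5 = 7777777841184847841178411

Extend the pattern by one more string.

7777777777777778411848478411784117778411848477784118484

Applying the rule to each of the 25 symbols of 7777777841184847841178411 gives the pieces 77 77 77 77 77 77 77 78 411 84 84 78 411 78 411 77 78 411 84 84 77 78 411 84 84, which concatenate to the answer.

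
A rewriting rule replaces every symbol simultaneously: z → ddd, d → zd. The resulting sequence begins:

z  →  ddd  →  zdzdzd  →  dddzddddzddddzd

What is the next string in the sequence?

Rewriting the 15 symbols of dddzddddzddddzd one by one yields zd zd zd ddd zd zd zd zd ddd zd zd zd zd ddd zd; concatenated:

zdzdzddddzdzdzdzddddzdzdzdzddddzd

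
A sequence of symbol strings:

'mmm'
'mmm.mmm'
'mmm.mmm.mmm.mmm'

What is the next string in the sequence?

s(k+1) = s(k)·.·s(k) — each term doubles the last with '.' between the halves.
Doubling mmm.mmm.mmm.mmm with '.' between the halves:

mmm.mmm.mmm.mmm.mmm.mmm.mmm.mmm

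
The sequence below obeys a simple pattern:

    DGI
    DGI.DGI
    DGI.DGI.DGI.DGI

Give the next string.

DGI.DGI.DGI.DGI.DGI.DGI.DGI.DGI

s(k+1) = s(k)·.·s(k) — each term doubles the last with '.' between the halves.
So the next term is two copies of DGI.DGI.DGI.DGI with '.' between the halves.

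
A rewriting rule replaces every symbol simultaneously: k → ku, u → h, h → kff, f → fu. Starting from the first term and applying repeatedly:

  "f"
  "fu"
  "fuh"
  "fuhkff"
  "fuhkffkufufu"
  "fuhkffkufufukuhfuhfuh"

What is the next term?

Rewriting the 21 symbols of fuhkffkufufukuhfuhfuh one by one yields fu h kff ku fu fu ku h fu h fu h ku h kff fu h kff fu h kff; concatenated:

fuhkffkufufukuhfuhfuhkuhkfffuhkfffuhkff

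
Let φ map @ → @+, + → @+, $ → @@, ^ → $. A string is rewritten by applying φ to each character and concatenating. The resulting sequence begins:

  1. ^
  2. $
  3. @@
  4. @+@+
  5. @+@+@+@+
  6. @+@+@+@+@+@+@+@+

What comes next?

@+@+@+@+@+@+@+@+@+@+@+@+@+@+@+@+

φ(@+@+@+@+@+@+@+@+) expands symbol-by-symbol to @+ @+ @+ @+ @+ @+ @+ @+ @+ @+ @+ @+ @+ @+ @+ @+; joining the 16 pieces gives the next term.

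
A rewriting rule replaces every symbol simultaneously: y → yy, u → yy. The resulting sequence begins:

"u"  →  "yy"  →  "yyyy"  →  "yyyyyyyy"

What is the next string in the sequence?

Rewriting each symbol of yyyyyyyy: y→yy, y→yy, y→yy, y→yy, y→yy, y→yy, y→yy, y→yy, which concatenates to yy yy yy yy yy yy yy yy.

yyyyyyyyyyyyyyyy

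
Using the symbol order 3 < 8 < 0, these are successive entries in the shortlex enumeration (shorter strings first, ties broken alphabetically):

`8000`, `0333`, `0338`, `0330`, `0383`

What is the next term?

The successor of 0383 increments the rightmost position that isn't already 0 and resets every position after it to 3.

0388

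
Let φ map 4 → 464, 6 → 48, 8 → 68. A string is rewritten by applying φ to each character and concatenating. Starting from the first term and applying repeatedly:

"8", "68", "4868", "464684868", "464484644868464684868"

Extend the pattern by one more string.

φ(464484644868464684868) expands symbol-by-symbol to 464 48 464 464 68 464 48 464 464 68 48 68 464 48 464 48 68 464 68 48 68; joining the 21 pieces gives the next term.

464484644646846448464464684868464484644868464684868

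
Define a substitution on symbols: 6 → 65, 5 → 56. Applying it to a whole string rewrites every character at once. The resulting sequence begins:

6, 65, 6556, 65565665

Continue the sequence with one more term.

Rewriting each symbol of 65565665: 6→65, 5→56, 5→56, 6→65, 5→56, 6→65, 6→65, 5→56, which concatenates to 65 56 56 65 56 65 65 56.

6556566556656556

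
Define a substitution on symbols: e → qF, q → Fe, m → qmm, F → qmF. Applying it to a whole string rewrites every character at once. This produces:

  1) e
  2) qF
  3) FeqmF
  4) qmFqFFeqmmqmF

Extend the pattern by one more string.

Replace each of the 13 characters of qmFqFFeqmmqmF in place — Fe qmm qmF Fe qmF qmF qF Fe qmm qmm Fe qmm qmF — and concatenate.

FeqmmqmFFeqmFqmFqFFeqmmqmmFeqmmqmF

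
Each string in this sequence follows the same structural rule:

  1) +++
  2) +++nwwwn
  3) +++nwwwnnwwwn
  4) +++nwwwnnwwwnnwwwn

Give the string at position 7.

+++nwwwnnwwwnnwwwnnwwwnnwwwnnwwwn

Every step adds nwwwn to the end: s(k+1) = s(k)·nwwwn.
From +++nwwwnnwwwnnwwwn, 3 further steps: +++nwwwnnwwwnnwwwn → +++nwwwnnwwwnnwwwnnwwwn → +++nwwwnnwwwnnwwwnnwwwnnwwwn → (answer).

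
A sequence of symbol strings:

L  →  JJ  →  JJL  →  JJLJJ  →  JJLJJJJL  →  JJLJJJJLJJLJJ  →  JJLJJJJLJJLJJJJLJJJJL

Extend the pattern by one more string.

From term 3 onward, concatenate the last term with the second-to-last: JJ·L = JJL, JJL·JJ = JJLJJ, …
The next term joins JJLJJJJLJJLJJJJLJJJJL and JJLJJJJLJJLJJ.

JJLJJJJLJJLJJJJLJJJJLJJLJJJJLJJLJJ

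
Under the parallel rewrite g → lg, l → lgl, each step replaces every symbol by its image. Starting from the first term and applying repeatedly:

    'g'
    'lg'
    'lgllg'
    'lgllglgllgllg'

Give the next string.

lgllglgllgllglgllglgllgllglgllgllg

Applying the rule to each of the 13 symbols of lgllglgllgllg gives the pieces lgl lg lgl lgl lg lgl lg lgl lgl lg lgl lgl lg, which concatenate to the answer.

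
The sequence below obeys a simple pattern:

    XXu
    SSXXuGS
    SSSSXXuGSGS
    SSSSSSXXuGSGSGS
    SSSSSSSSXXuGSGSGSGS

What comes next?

SSSSSSSSSSXXuGSGSGSGSGS

s(k+1) = SS·s(k)·GS, so each term gains SS as a prefix and GS as a suffix.
One more step from SSSSSSSSXXuGSGSGSGS gives the answer.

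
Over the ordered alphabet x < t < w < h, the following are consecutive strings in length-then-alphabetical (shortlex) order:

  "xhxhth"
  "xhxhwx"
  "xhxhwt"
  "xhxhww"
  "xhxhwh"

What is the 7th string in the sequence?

Continuing the enumeration 2 steps past xhxhwh: xhxhwh → xhxhhx → (answer).

xhxhht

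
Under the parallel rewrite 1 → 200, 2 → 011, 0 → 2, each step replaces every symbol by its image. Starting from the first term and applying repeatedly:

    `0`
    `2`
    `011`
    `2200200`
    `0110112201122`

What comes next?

φ(0110112201122) expands symbol-by-symbol to 2 200 200 2 200 200 011 011 2 200 200 011 011; joining the 13 pieces gives the next term.

220020022002000110112200200011011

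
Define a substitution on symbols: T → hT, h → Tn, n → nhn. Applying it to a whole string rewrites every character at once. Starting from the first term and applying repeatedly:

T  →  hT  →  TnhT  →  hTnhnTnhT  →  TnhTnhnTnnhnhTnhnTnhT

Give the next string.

Rewriting the 21 symbols of TnhTnhnTnnhnhTnhnTnhT one by one yields hT nhn Tn hT nhn Tn nhn hT nhn nhn Tn nhn Tn hT nhn Tn nhn hT nhn Tn hT; concatenated:

hTnhnTnhTnhnTnnhnhTnhnnhnTnnhnTnhTnhnTnnhnhTnhnTnhT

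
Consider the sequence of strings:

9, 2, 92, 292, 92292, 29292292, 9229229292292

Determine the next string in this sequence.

From term 3 onward, concatenate the second-to-last term with the last: 9·2 = 92, 2·92 = 292, …
Continuing: 29292292 · 9229229292292 gives term 8.

292922929229229292292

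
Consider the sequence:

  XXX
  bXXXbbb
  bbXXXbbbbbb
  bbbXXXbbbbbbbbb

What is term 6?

bbbbbXXXbbbbbbbbbbbbbbb

Each term wraps the previous one in b on the left and bbb on the right.
From bbbXXXbbbbbbbbb, 2 further steps: bbbXXXbbbbbbbbb → bbbbXXXbbbbbbbbbbbb → (answer).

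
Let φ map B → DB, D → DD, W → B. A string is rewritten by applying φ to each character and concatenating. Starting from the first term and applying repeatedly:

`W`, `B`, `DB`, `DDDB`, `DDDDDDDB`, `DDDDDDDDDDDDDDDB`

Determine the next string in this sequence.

DDDDDDDDDDDDDDDDDDDDDDDDDDDDDDDB

φ(DDDDDDDDDDDDDDDB) expands symbol-by-symbol to DD DD DD DD DD DD DD DD DD DD DD DD DD DD DD DB; joining the 16 pieces gives the next term.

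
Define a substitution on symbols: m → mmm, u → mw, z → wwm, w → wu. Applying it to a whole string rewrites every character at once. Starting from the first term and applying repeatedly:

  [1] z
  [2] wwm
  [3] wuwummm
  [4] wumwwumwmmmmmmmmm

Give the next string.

φ(wumwwumwmmmmmmmmm) expands symbol-by-symbol to wu mw mmm wu wu mw mmm wu mmm mmm mmm mmm mmm mmm mmm mmm mmm; joining the 17 pieces gives the next term.

wumwmmmwuwumwmmmwummmmmmmmmmmmmmmmmmmmmmmmmmm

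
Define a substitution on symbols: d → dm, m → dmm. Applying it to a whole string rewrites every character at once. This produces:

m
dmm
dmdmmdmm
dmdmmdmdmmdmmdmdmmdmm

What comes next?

φ(dmdmmdmdmmdmmdmdmmdmm) expands symbol-by-symbol to dm dmm dm dmm dmm dm dmm dm dmm dmm dm dmm dmm dm dmm dm dmm dmm dm dmm dmm; joining the 21 pieces gives the next term.

dmdmmdmdmmdmmdmdmmdmdmmdmmdmdmmdmmdmdmmdmdmmdmmdmdmmdmm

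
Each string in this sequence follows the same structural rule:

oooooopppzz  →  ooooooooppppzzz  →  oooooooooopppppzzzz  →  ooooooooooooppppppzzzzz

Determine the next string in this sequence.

oooooooooooooopppppppzzzzzz

The n-th term is 2n o's then n p's then n-1 z's, where the shown terms are n = 3, 4, 5, 6.
Setting n = 7 gives 14, 7, 6 characters in each block.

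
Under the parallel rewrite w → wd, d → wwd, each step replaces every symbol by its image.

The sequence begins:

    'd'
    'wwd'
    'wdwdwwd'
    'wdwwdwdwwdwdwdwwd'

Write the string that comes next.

Rewriting the 17 symbols of wdwwdwdwwdwdwdwwd one by one yields wd wwd wd wd wwd wd wwd wd wd wwd wd wwd wd wwd wd wd wwd; concatenated:

wdwwdwdwdwwdwdwwdwdwdwwdwdwwdwdwwdwdwdwwd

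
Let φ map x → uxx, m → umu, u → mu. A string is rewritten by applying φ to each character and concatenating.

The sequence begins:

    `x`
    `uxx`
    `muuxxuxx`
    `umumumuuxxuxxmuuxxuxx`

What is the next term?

Rewriting the 21 symbols of umumumuuxxuxxmuuxxuxx one by one yields mu umu mu umu mu umu mu mu uxx uxx mu uxx uxx umu mu mu uxx uxx mu uxx uxx; concatenated:

muumumuumumuumumumuuxxuxxmuuxxuxxumumumuuxxuxxmuuxxuxx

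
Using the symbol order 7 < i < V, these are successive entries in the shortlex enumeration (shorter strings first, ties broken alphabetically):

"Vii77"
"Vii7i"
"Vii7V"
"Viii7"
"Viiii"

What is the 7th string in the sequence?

ViiV7

Advancing 2 positions from Viiii through Viiii → ViiiV reaches term 7.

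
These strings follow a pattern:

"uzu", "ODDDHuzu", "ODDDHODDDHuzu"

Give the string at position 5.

The strings grow by a fixed prefix ODDDH each time.
From ODDDHODDDHuzu, 2 further steps: ODDDHODDDHuzu → ODDDHODDDHODDDHuzu → (answer).

ODDDHODDDHODDDHODDDHuzu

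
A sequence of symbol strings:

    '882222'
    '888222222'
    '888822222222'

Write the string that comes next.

Term n consists of n 8's, followed by 2n 2's, where the shown terms are n = 2, 3, 4.
Setting n = 5 gives 5, 10 characters in each block.

888882222222222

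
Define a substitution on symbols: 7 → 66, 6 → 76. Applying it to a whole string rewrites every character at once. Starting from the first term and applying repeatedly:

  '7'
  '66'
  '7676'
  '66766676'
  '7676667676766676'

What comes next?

Replace each of the 16 characters of 7676667676766676 in place — 66 76 66 76 76 76 66 76 66 76 66 76 76 76 66 76 — and concatenate.

66766676767666766676667676766676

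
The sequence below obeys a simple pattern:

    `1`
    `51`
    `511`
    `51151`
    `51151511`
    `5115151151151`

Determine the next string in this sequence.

511515115115151151511

This is a Fibonacci-style word recurrence s(k) = s(k−1)·s(k−2): e.g. 51·1 = 511.
So term 7 is 5115151151151·51151511.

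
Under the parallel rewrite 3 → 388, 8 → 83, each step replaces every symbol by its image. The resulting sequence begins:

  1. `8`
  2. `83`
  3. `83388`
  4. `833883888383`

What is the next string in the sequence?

83388388838338883838338883388

Rewriting each symbol of 833883888383: 8→83, 3→388, 3→388, 8→83, 8→83, 3→388, 8→83, 8→83, 8→83, 3→388, 8→83, 3→388, which concatenates to 83 388 388 83 83 388 83 83 83 388 83 388.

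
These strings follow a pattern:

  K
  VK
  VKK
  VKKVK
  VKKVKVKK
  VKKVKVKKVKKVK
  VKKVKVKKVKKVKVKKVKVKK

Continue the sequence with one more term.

This is a Fibonacci-style word recurrence s(k) = s(k−1)·s(k−2): e.g. VK·K = VKK.
So term 8 is VKKVKVKKVKKVKVKKVKVKK·VKKVKVKKVKKVK.

VKKVKVKKVKKVKVKKVKVKKVKKVKVKKVKKVK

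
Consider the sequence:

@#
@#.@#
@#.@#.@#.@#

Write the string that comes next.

Every step duplicates the string with '.' between the halves.
One more doubling of @#.@#.@#.@# gives the answer.

@#.@#.@#.@#.@#.@#.@#.@#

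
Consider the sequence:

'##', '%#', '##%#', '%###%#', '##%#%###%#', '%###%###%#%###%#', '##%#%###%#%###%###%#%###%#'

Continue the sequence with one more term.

From term 3 onward, concatenate the second-to-last term with the last: ##·%# = ##%#, %#·##%# = %###%#, …
Continuing: %###%###%#%###%# · ##%#%###%#%###%###%#%###%# gives term 8.

%###%###%#%###%###%#%###%#%###%###%#%###%#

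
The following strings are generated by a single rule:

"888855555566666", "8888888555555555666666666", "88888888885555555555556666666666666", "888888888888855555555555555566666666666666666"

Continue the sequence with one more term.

8888888888888888555555555555555555666666666666666666666

Reading off run lengths: 8 runs 4, 7, 10, 13; 5 runs 6, 9, 12, 15; 6 runs 5, 9, 13, 17 — each is linear in n (n = 1, 2, …).
Setting n = 5 gives 16, 18, 21 characters in each block.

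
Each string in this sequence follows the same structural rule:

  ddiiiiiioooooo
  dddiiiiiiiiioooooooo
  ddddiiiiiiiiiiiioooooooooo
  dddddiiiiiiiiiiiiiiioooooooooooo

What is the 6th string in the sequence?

dddddddiiiiiiiiiiiiiiiiiiiiioooooooooooooooo

Reading off run lengths: d runs 2, 3, 4, 5; i runs 6, 9, 12, 15; o runs 6, 8, 10, 12 — each is linear in n, where the shown terms are n = 2, 3, 4, 5.
For term 6, n = 7, so the run lengths are 7, 21, 16.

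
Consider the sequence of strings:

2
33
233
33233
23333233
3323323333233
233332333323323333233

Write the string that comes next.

3323323333233233332333323323333233

This is a Fibonacci-style word recurrence s(k) = s(k−2)·s(k−1): e.g. 2·33 = 233.
The next term joins 3323323333233 and 233332333323323333233.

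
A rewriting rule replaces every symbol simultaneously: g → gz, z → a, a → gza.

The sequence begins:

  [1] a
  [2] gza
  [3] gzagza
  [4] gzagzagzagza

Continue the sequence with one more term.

gzagzagzagzagzagzagzagza

Apply φ to gzagzagzagza symbol by symbol: g→gz, z→a, a→gza, g→gz, z→a, a→gza, g→gz, z→a, a→gza, g→gz, z→a, a→gza; joined: gz a gza gz a gza gz a gza gz a gza.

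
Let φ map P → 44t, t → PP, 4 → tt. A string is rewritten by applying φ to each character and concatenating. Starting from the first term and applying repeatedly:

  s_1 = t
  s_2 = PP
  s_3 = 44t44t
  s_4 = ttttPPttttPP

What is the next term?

PPPPPPPP44t44tPPPPPPPP44t44t

Expanding ttttPPttttPP: t→PP, t→PP, t→PP, t→PP, P→44t, P→44t, t→PP, t→PP, t→PP, t→PP, P→44t, P→44t. Concatenated: PP PP PP PP 44t 44t PP PP PP PP 44t 44t.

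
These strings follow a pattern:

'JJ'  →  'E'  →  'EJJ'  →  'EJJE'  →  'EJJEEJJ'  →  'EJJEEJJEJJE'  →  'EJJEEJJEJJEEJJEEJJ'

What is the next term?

EJJEEJJEJJEEJJEEJJEJJEEJJEJJE

This is a Fibonacci-style word recurrence s(k) = s(k−1)·s(k−2): e.g. E·JJ = EJJ.
Continuing: EJJEEJJEJJEEJJEEJJ · EJJEEJJEJJE gives term 8.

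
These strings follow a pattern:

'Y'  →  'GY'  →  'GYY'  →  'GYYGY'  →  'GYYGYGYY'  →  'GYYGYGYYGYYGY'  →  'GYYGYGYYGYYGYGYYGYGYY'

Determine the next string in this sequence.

From term 3 onward, concatenate the last term with the second-to-last: GY·Y = GYY, GYY·GY = GYYGY, …
So term 8 is GYYGYGYYGYYGYGYYGYGYY·GYYGYGYYGYYGY.

GYYGYGYYGYYGYGYYGYGYYGYYGYGYYGYYGY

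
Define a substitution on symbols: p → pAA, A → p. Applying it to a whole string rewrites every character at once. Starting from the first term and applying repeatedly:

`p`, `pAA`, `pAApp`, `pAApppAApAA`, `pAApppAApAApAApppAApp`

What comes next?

pAApppAApAApAApppAApppAApppAApAApAApppAApAA

φ(pAApppAApAApAApppAApp) expands symbol-by-symbol to pAA p p pAA pAA pAA p p pAA p p pAA p p pAA pAA pAA p p pAA pAA; joining the 21 pieces gives the next term.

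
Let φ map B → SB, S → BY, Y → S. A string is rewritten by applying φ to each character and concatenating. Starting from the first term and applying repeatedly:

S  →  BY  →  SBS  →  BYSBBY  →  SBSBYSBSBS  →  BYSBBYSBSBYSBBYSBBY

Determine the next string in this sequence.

Replace each of the 19 characters of BYSBBYSBSBYSBBYSBBY in place — SB S BY SB SB S BY SB BY SB S BY SB SB S BY SB SB S — and concatenate.

SBSBYSBSBSBYSBBYSBSBYSBSBSBYSBSBS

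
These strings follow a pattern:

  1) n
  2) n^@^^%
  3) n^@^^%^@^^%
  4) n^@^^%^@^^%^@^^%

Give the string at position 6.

n^@^^%^@^^%^@^^%^@^^%^@^^%

Every step adds ^@^^% to the end: s(k+1) = s(k)·^@^^%.
From n^@^^%^@^^%^@^^%, 2 further steps: n^@^^%^@^^%^@^^% → n^@^^%^@^^%^@^^%^@^^% → (answer).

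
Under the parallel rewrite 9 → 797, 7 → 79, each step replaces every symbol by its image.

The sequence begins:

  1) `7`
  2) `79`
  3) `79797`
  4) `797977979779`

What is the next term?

Rewriting each symbol of 797977979779: 7→79, 9→797, 7→79, 9→797, 7→79, 7→79, 9→797, 7→79, 9→797, 7→79, 7→79, 9→797, which concatenates to 79 797 79 797 79 79 797 79 797 79 79 797.

79797797977979797797977979797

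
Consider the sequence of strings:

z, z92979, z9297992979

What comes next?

The strings grow by a fixed suffix 92979 each time.
Applying this once more to z9297992979:

z929799297992979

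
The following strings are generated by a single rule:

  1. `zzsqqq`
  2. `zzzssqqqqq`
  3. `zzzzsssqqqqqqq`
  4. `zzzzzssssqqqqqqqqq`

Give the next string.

zzzzzzsssssqqqqqqqqqqq

Reading off run lengths: z runs 2, 3, 4, 5; s runs 1, 2, 3, 4; q runs 3, 5, 7, 9 — each is linear in n (n = 1, 2, …).
Setting n = 5 gives 6, 5, 11 characters in each block.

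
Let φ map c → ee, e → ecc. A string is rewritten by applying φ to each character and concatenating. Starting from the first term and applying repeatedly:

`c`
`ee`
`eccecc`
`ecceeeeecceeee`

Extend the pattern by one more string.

φ(ecceeeeecceeee) expands symbol-by-symbol to ecc ee ee ecc ecc ecc ecc ecc ee ee ecc ecc ecc ecc; joining the 14 pieces gives the next term.

ecceeeeecceccecceccecceeeeeccecceccecc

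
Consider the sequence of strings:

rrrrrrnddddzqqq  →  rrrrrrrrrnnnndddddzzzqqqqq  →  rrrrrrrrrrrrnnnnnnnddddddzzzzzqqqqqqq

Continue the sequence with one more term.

rrrrrrrrrrrrrrrnnnnnnnnnndddddddzzzzzzzqqqqqqqqq

Term n consists of 3n+3 r's, followed by 3n-2 n's, followed by n+3 d's, followed by 2n-1 z's, followed by 2n+1 q's (n = 1, 2, …).
For the next term, n = 4, so the run lengths are 15, 10, 7, 7, 9.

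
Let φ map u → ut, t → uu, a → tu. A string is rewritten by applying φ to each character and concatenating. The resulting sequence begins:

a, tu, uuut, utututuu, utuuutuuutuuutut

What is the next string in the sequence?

Replace each of the 16 characters of utuuutuuutuuutut in place — ut uu ut ut ut uu ut ut ut uu ut ut ut uu ut uu — and concatenate.

utuuutututuuutututuuutututuuutuu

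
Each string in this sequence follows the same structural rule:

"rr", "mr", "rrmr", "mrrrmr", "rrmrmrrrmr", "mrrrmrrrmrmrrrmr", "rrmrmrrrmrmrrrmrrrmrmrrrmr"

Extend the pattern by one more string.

This is a Fibonacci-style word recurrence s(k) = s(k−2)·s(k−1): e.g. rr·mr = rrmr.
So term 8 is mrrrmrrrmrmrrrmr·rrmrmrrrmrmrrrmrrrmrmrrrmr.

mrrrmrrrmrmrrrmrrrmrmrrrmrmrrrmrrrmrmrrrmr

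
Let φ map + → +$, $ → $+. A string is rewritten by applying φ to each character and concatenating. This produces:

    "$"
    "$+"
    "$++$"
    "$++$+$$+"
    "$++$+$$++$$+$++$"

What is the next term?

$++$+$$++$$+$++$+$$+$++$$++$+$$+

Replace each of the 16 characters of $++$+$$++$$+$++$ in place — $+ +$ +$ $+ +$ $+ $+ +$ +$ $+ $+ +$ $+ +$ +$ $+ — and concatenate.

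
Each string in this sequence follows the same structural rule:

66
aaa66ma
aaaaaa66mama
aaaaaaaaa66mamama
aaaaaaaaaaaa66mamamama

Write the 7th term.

Every step adds aaa to the front and ma to the end of the previous string.
From aaaaaaaaaaaa66mamamama, 2 further steps: aaaaaaaaaaaa66mamamama → aaaaaaaaaaaaaaa66mamamamama → (answer).

aaaaaaaaaaaaaaaaaa66mamamamamama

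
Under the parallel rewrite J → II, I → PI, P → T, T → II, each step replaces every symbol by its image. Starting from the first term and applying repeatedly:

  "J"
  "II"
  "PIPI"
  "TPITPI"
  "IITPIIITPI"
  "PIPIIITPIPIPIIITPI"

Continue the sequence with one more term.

TPITPIPIPIIITPITPITPIPIPIIITPI

Applying the rule to each of the 18 symbols of PIPIIITPIPIPIIITPI gives the pieces T PI T PI PI PI II T PI T PI T PI PI PI II T PI, which concatenate to the answer.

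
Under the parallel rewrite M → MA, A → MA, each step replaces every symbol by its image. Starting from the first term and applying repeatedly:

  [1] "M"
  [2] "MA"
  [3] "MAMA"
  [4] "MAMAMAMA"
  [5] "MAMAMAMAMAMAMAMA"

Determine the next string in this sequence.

MAMAMAMAMAMAMAMAMAMAMAMAMAMAMAMA

φ(MAMAMAMAMAMAMAMA) expands symbol-by-symbol to MA MA MA MA MA MA MA MA MA MA MA MA MA MA MA MA; joining the 16 pieces gives the next term.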